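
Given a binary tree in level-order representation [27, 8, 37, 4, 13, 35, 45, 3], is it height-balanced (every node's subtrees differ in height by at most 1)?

Tree (level-order array): [27, 8, 37, 4, 13, 35, 45, 3]
Definition: a tree is height-balanced if, at every node, |h(left) - h(right)| <= 1 (empty subtree has height -1).
Bottom-up per-node check:
  node 3: h_left=-1, h_right=-1, diff=0 [OK], height=0
  node 4: h_left=0, h_right=-1, diff=1 [OK], height=1
  node 13: h_left=-1, h_right=-1, diff=0 [OK], height=0
  node 8: h_left=1, h_right=0, diff=1 [OK], height=2
  node 35: h_left=-1, h_right=-1, diff=0 [OK], height=0
  node 45: h_left=-1, h_right=-1, diff=0 [OK], height=0
  node 37: h_left=0, h_right=0, diff=0 [OK], height=1
  node 27: h_left=2, h_right=1, diff=1 [OK], height=3
All nodes satisfy the balance condition.
Result: Balanced


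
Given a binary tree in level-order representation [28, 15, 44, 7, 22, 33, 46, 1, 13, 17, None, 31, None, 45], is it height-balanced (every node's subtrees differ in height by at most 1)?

Tree (level-order array): [28, 15, 44, 7, 22, 33, 46, 1, 13, 17, None, 31, None, 45]
Definition: a tree is height-balanced if, at every node, |h(left) - h(right)| <= 1 (empty subtree has height -1).
Bottom-up per-node check:
  node 1: h_left=-1, h_right=-1, diff=0 [OK], height=0
  node 13: h_left=-1, h_right=-1, diff=0 [OK], height=0
  node 7: h_left=0, h_right=0, diff=0 [OK], height=1
  node 17: h_left=-1, h_right=-1, diff=0 [OK], height=0
  node 22: h_left=0, h_right=-1, diff=1 [OK], height=1
  node 15: h_left=1, h_right=1, diff=0 [OK], height=2
  node 31: h_left=-1, h_right=-1, diff=0 [OK], height=0
  node 33: h_left=0, h_right=-1, diff=1 [OK], height=1
  node 45: h_left=-1, h_right=-1, diff=0 [OK], height=0
  node 46: h_left=0, h_right=-1, diff=1 [OK], height=1
  node 44: h_left=1, h_right=1, diff=0 [OK], height=2
  node 28: h_left=2, h_right=2, diff=0 [OK], height=3
All nodes satisfy the balance condition.
Result: Balanced


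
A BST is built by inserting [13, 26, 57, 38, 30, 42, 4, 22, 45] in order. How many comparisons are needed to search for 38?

Search path for 38: 13 -> 26 -> 57 -> 38
Found: True
Comparisons: 4


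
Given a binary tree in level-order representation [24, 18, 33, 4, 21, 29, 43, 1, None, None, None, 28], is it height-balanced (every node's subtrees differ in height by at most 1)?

Tree (level-order array): [24, 18, 33, 4, 21, 29, 43, 1, None, None, None, 28]
Definition: a tree is height-balanced if, at every node, |h(left) - h(right)| <= 1 (empty subtree has height -1).
Bottom-up per-node check:
  node 1: h_left=-1, h_right=-1, diff=0 [OK], height=0
  node 4: h_left=0, h_right=-1, diff=1 [OK], height=1
  node 21: h_left=-1, h_right=-1, diff=0 [OK], height=0
  node 18: h_left=1, h_right=0, diff=1 [OK], height=2
  node 28: h_left=-1, h_right=-1, diff=0 [OK], height=0
  node 29: h_left=0, h_right=-1, diff=1 [OK], height=1
  node 43: h_left=-1, h_right=-1, diff=0 [OK], height=0
  node 33: h_left=1, h_right=0, diff=1 [OK], height=2
  node 24: h_left=2, h_right=2, diff=0 [OK], height=3
All nodes satisfy the balance condition.
Result: Balanced


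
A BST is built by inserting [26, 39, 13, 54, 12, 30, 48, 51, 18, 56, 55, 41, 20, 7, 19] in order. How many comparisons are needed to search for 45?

Search path for 45: 26 -> 39 -> 54 -> 48 -> 41
Found: False
Comparisons: 5


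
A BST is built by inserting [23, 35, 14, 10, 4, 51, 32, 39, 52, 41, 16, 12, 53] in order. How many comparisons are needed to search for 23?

Search path for 23: 23
Found: True
Comparisons: 1


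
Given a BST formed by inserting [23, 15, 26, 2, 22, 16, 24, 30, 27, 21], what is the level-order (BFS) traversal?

Tree insertion order: [23, 15, 26, 2, 22, 16, 24, 30, 27, 21]
Tree (level-order array): [23, 15, 26, 2, 22, 24, 30, None, None, 16, None, None, None, 27, None, None, 21]
BFS from the root, enqueuing left then right child of each popped node:
  queue [23] -> pop 23, enqueue [15, 26], visited so far: [23]
  queue [15, 26] -> pop 15, enqueue [2, 22], visited so far: [23, 15]
  queue [26, 2, 22] -> pop 26, enqueue [24, 30], visited so far: [23, 15, 26]
  queue [2, 22, 24, 30] -> pop 2, enqueue [none], visited so far: [23, 15, 26, 2]
  queue [22, 24, 30] -> pop 22, enqueue [16], visited so far: [23, 15, 26, 2, 22]
  queue [24, 30, 16] -> pop 24, enqueue [none], visited so far: [23, 15, 26, 2, 22, 24]
  queue [30, 16] -> pop 30, enqueue [27], visited so far: [23, 15, 26, 2, 22, 24, 30]
  queue [16, 27] -> pop 16, enqueue [21], visited so far: [23, 15, 26, 2, 22, 24, 30, 16]
  queue [27, 21] -> pop 27, enqueue [none], visited so far: [23, 15, 26, 2, 22, 24, 30, 16, 27]
  queue [21] -> pop 21, enqueue [none], visited so far: [23, 15, 26, 2, 22, 24, 30, 16, 27, 21]
Result: [23, 15, 26, 2, 22, 24, 30, 16, 27, 21]


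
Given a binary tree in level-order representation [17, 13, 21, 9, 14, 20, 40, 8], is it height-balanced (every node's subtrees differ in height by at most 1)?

Tree (level-order array): [17, 13, 21, 9, 14, 20, 40, 8]
Definition: a tree is height-balanced if, at every node, |h(left) - h(right)| <= 1 (empty subtree has height -1).
Bottom-up per-node check:
  node 8: h_left=-1, h_right=-1, diff=0 [OK], height=0
  node 9: h_left=0, h_right=-1, diff=1 [OK], height=1
  node 14: h_left=-1, h_right=-1, diff=0 [OK], height=0
  node 13: h_left=1, h_right=0, diff=1 [OK], height=2
  node 20: h_left=-1, h_right=-1, diff=0 [OK], height=0
  node 40: h_left=-1, h_right=-1, diff=0 [OK], height=0
  node 21: h_left=0, h_right=0, diff=0 [OK], height=1
  node 17: h_left=2, h_right=1, diff=1 [OK], height=3
All nodes satisfy the balance condition.
Result: Balanced


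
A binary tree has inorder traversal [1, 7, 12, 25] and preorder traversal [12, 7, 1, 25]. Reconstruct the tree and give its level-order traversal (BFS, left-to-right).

Inorder:  [1, 7, 12, 25]
Preorder: [12, 7, 1, 25]
Algorithm: preorder visits root first, so consume preorder in order;
for each root, split the current inorder slice at that value into
left-subtree inorder and right-subtree inorder, then recurse.
Recursive splits:
  root=12; inorder splits into left=[1, 7], right=[25]
  root=7; inorder splits into left=[1], right=[]
  root=1; inorder splits into left=[], right=[]
  root=25; inorder splits into left=[], right=[]
Reconstructed level-order: [12, 7, 25, 1]


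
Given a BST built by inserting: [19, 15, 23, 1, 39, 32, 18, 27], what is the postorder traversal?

Tree insertion order: [19, 15, 23, 1, 39, 32, 18, 27]
Tree (level-order array): [19, 15, 23, 1, 18, None, 39, None, None, None, None, 32, None, 27]
Postorder traversal: [1, 18, 15, 27, 32, 39, 23, 19]


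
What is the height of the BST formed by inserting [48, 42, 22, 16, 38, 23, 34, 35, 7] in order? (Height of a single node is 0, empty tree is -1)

Insertion order: [48, 42, 22, 16, 38, 23, 34, 35, 7]
Tree (level-order array): [48, 42, None, 22, None, 16, 38, 7, None, 23, None, None, None, None, 34, None, 35]
Compute height bottom-up (empty subtree = -1):
  height(7) = 1 + max(-1, -1) = 0
  height(16) = 1 + max(0, -1) = 1
  height(35) = 1 + max(-1, -1) = 0
  height(34) = 1 + max(-1, 0) = 1
  height(23) = 1 + max(-1, 1) = 2
  height(38) = 1 + max(2, -1) = 3
  height(22) = 1 + max(1, 3) = 4
  height(42) = 1 + max(4, -1) = 5
  height(48) = 1 + max(5, -1) = 6
Height = 6


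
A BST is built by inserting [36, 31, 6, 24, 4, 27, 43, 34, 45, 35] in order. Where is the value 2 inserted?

Starting tree (level order): [36, 31, 43, 6, 34, None, 45, 4, 24, None, 35, None, None, None, None, None, 27]
Insertion path: 36 -> 31 -> 6 -> 4
Result: insert 2 as left child of 4
Final tree (level order): [36, 31, 43, 6, 34, None, 45, 4, 24, None, 35, None, None, 2, None, None, 27]


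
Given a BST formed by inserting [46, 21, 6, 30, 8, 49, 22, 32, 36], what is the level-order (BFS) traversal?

Tree insertion order: [46, 21, 6, 30, 8, 49, 22, 32, 36]
Tree (level-order array): [46, 21, 49, 6, 30, None, None, None, 8, 22, 32, None, None, None, None, None, 36]
BFS from the root, enqueuing left then right child of each popped node:
  queue [46] -> pop 46, enqueue [21, 49], visited so far: [46]
  queue [21, 49] -> pop 21, enqueue [6, 30], visited so far: [46, 21]
  queue [49, 6, 30] -> pop 49, enqueue [none], visited so far: [46, 21, 49]
  queue [6, 30] -> pop 6, enqueue [8], visited so far: [46, 21, 49, 6]
  queue [30, 8] -> pop 30, enqueue [22, 32], visited so far: [46, 21, 49, 6, 30]
  queue [8, 22, 32] -> pop 8, enqueue [none], visited so far: [46, 21, 49, 6, 30, 8]
  queue [22, 32] -> pop 22, enqueue [none], visited so far: [46, 21, 49, 6, 30, 8, 22]
  queue [32] -> pop 32, enqueue [36], visited so far: [46, 21, 49, 6, 30, 8, 22, 32]
  queue [36] -> pop 36, enqueue [none], visited so far: [46, 21, 49, 6, 30, 8, 22, 32, 36]
Result: [46, 21, 49, 6, 30, 8, 22, 32, 36]


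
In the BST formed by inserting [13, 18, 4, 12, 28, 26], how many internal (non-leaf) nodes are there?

Tree built from: [13, 18, 4, 12, 28, 26]
Tree (level-order array): [13, 4, 18, None, 12, None, 28, None, None, 26]
Rule: An internal node has at least one child.
Per-node child counts:
  node 13: 2 child(ren)
  node 4: 1 child(ren)
  node 12: 0 child(ren)
  node 18: 1 child(ren)
  node 28: 1 child(ren)
  node 26: 0 child(ren)
Matching nodes: [13, 4, 18, 28]
Count of internal (non-leaf) nodes: 4


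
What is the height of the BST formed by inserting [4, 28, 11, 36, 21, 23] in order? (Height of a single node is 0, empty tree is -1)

Insertion order: [4, 28, 11, 36, 21, 23]
Tree (level-order array): [4, None, 28, 11, 36, None, 21, None, None, None, 23]
Compute height bottom-up (empty subtree = -1):
  height(23) = 1 + max(-1, -1) = 0
  height(21) = 1 + max(-1, 0) = 1
  height(11) = 1 + max(-1, 1) = 2
  height(36) = 1 + max(-1, -1) = 0
  height(28) = 1 + max(2, 0) = 3
  height(4) = 1 + max(-1, 3) = 4
Height = 4


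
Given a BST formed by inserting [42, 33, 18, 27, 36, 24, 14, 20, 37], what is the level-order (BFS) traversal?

Tree insertion order: [42, 33, 18, 27, 36, 24, 14, 20, 37]
Tree (level-order array): [42, 33, None, 18, 36, 14, 27, None, 37, None, None, 24, None, None, None, 20]
BFS from the root, enqueuing left then right child of each popped node:
  queue [42] -> pop 42, enqueue [33], visited so far: [42]
  queue [33] -> pop 33, enqueue [18, 36], visited so far: [42, 33]
  queue [18, 36] -> pop 18, enqueue [14, 27], visited so far: [42, 33, 18]
  queue [36, 14, 27] -> pop 36, enqueue [37], visited so far: [42, 33, 18, 36]
  queue [14, 27, 37] -> pop 14, enqueue [none], visited so far: [42, 33, 18, 36, 14]
  queue [27, 37] -> pop 27, enqueue [24], visited so far: [42, 33, 18, 36, 14, 27]
  queue [37, 24] -> pop 37, enqueue [none], visited so far: [42, 33, 18, 36, 14, 27, 37]
  queue [24] -> pop 24, enqueue [20], visited so far: [42, 33, 18, 36, 14, 27, 37, 24]
  queue [20] -> pop 20, enqueue [none], visited so far: [42, 33, 18, 36, 14, 27, 37, 24, 20]
Result: [42, 33, 18, 36, 14, 27, 37, 24, 20]


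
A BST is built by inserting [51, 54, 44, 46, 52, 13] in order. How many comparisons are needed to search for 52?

Search path for 52: 51 -> 54 -> 52
Found: True
Comparisons: 3


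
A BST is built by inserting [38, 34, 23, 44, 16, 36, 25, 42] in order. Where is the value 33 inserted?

Starting tree (level order): [38, 34, 44, 23, 36, 42, None, 16, 25]
Insertion path: 38 -> 34 -> 23 -> 25
Result: insert 33 as right child of 25
Final tree (level order): [38, 34, 44, 23, 36, 42, None, 16, 25, None, None, None, None, None, None, None, 33]


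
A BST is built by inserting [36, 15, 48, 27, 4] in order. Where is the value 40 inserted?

Starting tree (level order): [36, 15, 48, 4, 27]
Insertion path: 36 -> 48
Result: insert 40 as left child of 48
Final tree (level order): [36, 15, 48, 4, 27, 40]


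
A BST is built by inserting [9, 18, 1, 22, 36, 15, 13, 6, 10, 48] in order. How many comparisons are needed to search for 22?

Search path for 22: 9 -> 18 -> 22
Found: True
Comparisons: 3


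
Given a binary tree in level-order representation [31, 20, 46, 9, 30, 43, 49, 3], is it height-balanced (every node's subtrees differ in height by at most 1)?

Tree (level-order array): [31, 20, 46, 9, 30, 43, 49, 3]
Definition: a tree is height-balanced if, at every node, |h(left) - h(right)| <= 1 (empty subtree has height -1).
Bottom-up per-node check:
  node 3: h_left=-1, h_right=-1, diff=0 [OK], height=0
  node 9: h_left=0, h_right=-1, diff=1 [OK], height=1
  node 30: h_left=-1, h_right=-1, diff=0 [OK], height=0
  node 20: h_left=1, h_right=0, diff=1 [OK], height=2
  node 43: h_left=-1, h_right=-1, diff=0 [OK], height=0
  node 49: h_left=-1, h_right=-1, diff=0 [OK], height=0
  node 46: h_left=0, h_right=0, diff=0 [OK], height=1
  node 31: h_left=2, h_right=1, diff=1 [OK], height=3
All nodes satisfy the balance condition.
Result: Balanced


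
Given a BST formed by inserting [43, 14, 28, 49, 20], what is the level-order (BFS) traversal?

Tree insertion order: [43, 14, 28, 49, 20]
Tree (level-order array): [43, 14, 49, None, 28, None, None, 20]
BFS from the root, enqueuing left then right child of each popped node:
  queue [43] -> pop 43, enqueue [14, 49], visited so far: [43]
  queue [14, 49] -> pop 14, enqueue [28], visited so far: [43, 14]
  queue [49, 28] -> pop 49, enqueue [none], visited so far: [43, 14, 49]
  queue [28] -> pop 28, enqueue [20], visited so far: [43, 14, 49, 28]
  queue [20] -> pop 20, enqueue [none], visited so far: [43, 14, 49, 28, 20]
Result: [43, 14, 49, 28, 20]


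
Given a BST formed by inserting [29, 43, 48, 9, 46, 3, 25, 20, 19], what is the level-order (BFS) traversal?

Tree insertion order: [29, 43, 48, 9, 46, 3, 25, 20, 19]
Tree (level-order array): [29, 9, 43, 3, 25, None, 48, None, None, 20, None, 46, None, 19]
BFS from the root, enqueuing left then right child of each popped node:
  queue [29] -> pop 29, enqueue [9, 43], visited so far: [29]
  queue [9, 43] -> pop 9, enqueue [3, 25], visited so far: [29, 9]
  queue [43, 3, 25] -> pop 43, enqueue [48], visited so far: [29, 9, 43]
  queue [3, 25, 48] -> pop 3, enqueue [none], visited so far: [29, 9, 43, 3]
  queue [25, 48] -> pop 25, enqueue [20], visited so far: [29, 9, 43, 3, 25]
  queue [48, 20] -> pop 48, enqueue [46], visited so far: [29, 9, 43, 3, 25, 48]
  queue [20, 46] -> pop 20, enqueue [19], visited so far: [29, 9, 43, 3, 25, 48, 20]
  queue [46, 19] -> pop 46, enqueue [none], visited so far: [29, 9, 43, 3, 25, 48, 20, 46]
  queue [19] -> pop 19, enqueue [none], visited so far: [29, 9, 43, 3, 25, 48, 20, 46, 19]
Result: [29, 9, 43, 3, 25, 48, 20, 46, 19]


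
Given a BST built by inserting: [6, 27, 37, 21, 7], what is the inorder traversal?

Tree insertion order: [6, 27, 37, 21, 7]
Tree (level-order array): [6, None, 27, 21, 37, 7]
Inorder traversal: [6, 7, 21, 27, 37]


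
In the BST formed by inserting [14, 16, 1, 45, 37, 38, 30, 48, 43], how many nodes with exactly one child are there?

Tree built from: [14, 16, 1, 45, 37, 38, 30, 48, 43]
Tree (level-order array): [14, 1, 16, None, None, None, 45, 37, 48, 30, 38, None, None, None, None, None, 43]
Rule: These are nodes with exactly 1 non-null child.
Per-node child counts:
  node 14: 2 child(ren)
  node 1: 0 child(ren)
  node 16: 1 child(ren)
  node 45: 2 child(ren)
  node 37: 2 child(ren)
  node 30: 0 child(ren)
  node 38: 1 child(ren)
  node 43: 0 child(ren)
  node 48: 0 child(ren)
Matching nodes: [16, 38]
Count of nodes with exactly one child: 2


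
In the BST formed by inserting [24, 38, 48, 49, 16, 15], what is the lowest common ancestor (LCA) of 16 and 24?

Tree insertion order: [24, 38, 48, 49, 16, 15]
Tree (level-order array): [24, 16, 38, 15, None, None, 48, None, None, None, 49]
In a BST, the LCA of p=16, q=24 is the first node v on the
root-to-leaf path with p <= v <= q (go left if both < v, right if both > v).
Walk from root:
  at 24: 16 <= 24 <= 24, this is the LCA
LCA = 24


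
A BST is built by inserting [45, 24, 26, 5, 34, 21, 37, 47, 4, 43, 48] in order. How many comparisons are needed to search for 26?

Search path for 26: 45 -> 24 -> 26
Found: True
Comparisons: 3


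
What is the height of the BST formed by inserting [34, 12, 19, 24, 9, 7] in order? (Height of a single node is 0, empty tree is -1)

Insertion order: [34, 12, 19, 24, 9, 7]
Tree (level-order array): [34, 12, None, 9, 19, 7, None, None, 24]
Compute height bottom-up (empty subtree = -1):
  height(7) = 1 + max(-1, -1) = 0
  height(9) = 1 + max(0, -1) = 1
  height(24) = 1 + max(-1, -1) = 0
  height(19) = 1 + max(-1, 0) = 1
  height(12) = 1 + max(1, 1) = 2
  height(34) = 1 + max(2, -1) = 3
Height = 3


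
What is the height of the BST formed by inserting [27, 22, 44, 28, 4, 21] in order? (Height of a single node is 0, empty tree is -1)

Insertion order: [27, 22, 44, 28, 4, 21]
Tree (level-order array): [27, 22, 44, 4, None, 28, None, None, 21]
Compute height bottom-up (empty subtree = -1):
  height(21) = 1 + max(-1, -1) = 0
  height(4) = 1 + max(-1, 0) = 1
  height(22) = 1 + max(1, -1) = 2
  height(28) = 1 + max(-1, -1) = 0
  height(44) = 1 + max(0, -1) = 1
  height(27) = 1 + max(2, 1) = 3
Height = 3


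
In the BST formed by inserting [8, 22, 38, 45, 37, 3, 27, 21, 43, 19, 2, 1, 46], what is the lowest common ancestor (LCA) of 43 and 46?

Tree insertion order: [8, 22, 38, 45, 37, 3, 27, 21, 43, 19, 2, 1, 46]
Tree (level-order array): [8, 3, 22, 2, None, 21, 38, 1, None, 19, None, 37, 45, None, None, None, None, 27, None, 43, 46]
In a BST, the LCA of p=43, q=46 is the first node v on the
root-to-leaf path with p <= v <= q (go left if both < v, right if both > v).
Walk from root:
  at 8: both 43 and 46 > 8, go right
  at 22: both 43 and 46 > 22, go right
  at 38: both 43 and 46 > 38, go right
  at 45: 43 <= 45 <= 46, this is the LCA
LCA = 45


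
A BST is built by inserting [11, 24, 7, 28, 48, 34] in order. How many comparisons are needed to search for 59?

Search path for 59: 11 -> 24 -> 28 -> 48
Found: False
Comparisons: 4


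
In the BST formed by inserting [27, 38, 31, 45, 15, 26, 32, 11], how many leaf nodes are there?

Tree built from: [27, 38, 31, 45, 15, 26, 32, 11]
Tree (level-order array): [27, 15, 38, 11, 26, 31, 45, None, None, None, None, None, 32]
Rule: A leaf has 0 children.
Per-node child counts:
  node 27: 2 child(ren)
  node 15: 2 child(ren)
  node 11: 0 child(ren)
  node 26: 0 child(ren)
  node 38: 2 child(ren)
  node 31: 1 child(ren)
  node 32: 0 child(ren)
  node 45: 0 child(ren)
Matching nodes: [11, 26, 32, 45]
Count of leaf nodes: 4


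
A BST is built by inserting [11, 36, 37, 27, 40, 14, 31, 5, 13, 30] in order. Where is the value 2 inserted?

Starting tree (level order): [11, 5, 36, None, None, 27, 37, 14, 31, None, 40, 13, None, 30]
Insertion path: 11 -> 5
Result: insert 2 as left child of 5
Final tree (level order): [11, 5, 36, 2, None, 27, 37, None, None, 14, 31, None, 40, 13, None, 30]


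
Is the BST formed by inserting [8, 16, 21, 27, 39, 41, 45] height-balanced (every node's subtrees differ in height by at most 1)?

Tree (level-order array): [8, None, 16, None, 21, None, 27, None, 39, None, 41, None, 45]
Definition: a tree is height-balanced if, at every node, |h(left) - h(right)| <= 1 (empty subtree has height -1).
Bottom-up per-node check:
  node 45: h_left=-1, h_right=-1, diff=0 [OK], height=0
  node 41: h_left=-1, h_right=0, diff=1 [OK], height=1
  node 39: h_left=-1, h_right=1, diff=2 [FAIL (|-1-1|=2 > 1)], height=2
  node 27: h_left=-1, h_right=2, diff=3 [FAIL (|-1-2|=3 > 1)], height=3
  node 21: h_left=-1, h_right=3, diff=4 [FAIL (|-1-3|=4 > 1)], height=4
  node 16: h_left=-1, h_right=4, diff=5 [FAIL (|-1-4|=5 > 1)], height=5
  node 8: h_left=-1, h_right=5, diff=6 [FAIL (|-1-5|=6 > 1)], height=6
Node 39 violates the condition: |-1 - 1| = 2 > 1.
Result: Not balanced


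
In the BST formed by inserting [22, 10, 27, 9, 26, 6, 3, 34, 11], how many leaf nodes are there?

Tree built from: [22, 10, 27, 9, 26, 6, 3, 34, 11]
Tree (level-order array): [22, 10, 27, 9, 11, 26, 34, 6, None, None, None, None, None, None, None, 3]
Rule: A leaf has 0 children.
Per-node child counts:
  node 22: 2 child(ren)
  node 10: 2 child(ren)
  node 9: 1 child(ren)
  node 6: 1 child(ren)
  node 3: 0 child(ren)
  node 11: 0 child(ren)
  node 27: 2 child(ren)
  node 26: 0 child(ren)
  node 34: 0 child(ren)
Matching nodes: [3, 11, 26, 34]
Count of leaf nodes: 4


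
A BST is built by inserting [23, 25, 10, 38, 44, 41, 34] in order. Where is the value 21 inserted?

Starting tree (level order): [23, 10, 25, None, None, None, 38, 34, 44, None, None, 41]
Insertion path: 23 -> 10
Result: insert 21 as right child of 10
Final tree (level order): [23, 10, 25, None, 21, None, 38, None, None, 34, 44, None, None, 41]


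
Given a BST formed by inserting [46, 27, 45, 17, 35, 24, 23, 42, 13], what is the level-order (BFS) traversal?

Tree insertion order: [46, 27, 45, 17, 35, 24, 23, 42, 13]
Tree (level-order array): [46, 27, None, 17, 45, 13, 24, 35, None, None, None, 23, None, None, 42]
BFS from the root, enqueuing left then right child of each popped node:
  queue [46] -> pop 46, enqueue [27], visited so far: [46]
  queue [27] -> pop 27, enqueue [17, 45], visited so far: [46, 27]
  queue [17, 45] -> pop 17, enqueue [13, 24], visited so far: [46, 27, 17]
  queue [45, 13, 24] -> pop 45, enqueue [35], visited so far: [46, 27, 17, 45]
  queue [13, 24, 35] -> pop 13, enqueue [none], visited so far: [46, 27, 17, 45, 13]
  queue [24, 35] -> pop 24, enqueue [23], visited so far: [46, 27, 17, 45, 13, 24]
  queue [35, 23] -> pop 35, enqueue [42], visited so far: [46, 27, 17, 45, 13, 24, 35]
  queue [23, 42] -> pop 23, enqueue [none], visited so far: [46, 27, 17, 45, 13, 24, 35, 23]
  queue [42] -> pop 42, enqueue [none], visited so far: [46, 27, 17, 45, 13, 24, 35, 23, 42]
Result: [46, 27, 17, 45, 13, 24, 35, 23, 42]


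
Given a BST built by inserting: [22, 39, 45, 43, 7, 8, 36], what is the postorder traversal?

Tree insertion order: [22, 39, 45, 43, 7, 8, 36]
Tree (level-order array): [22, 7, 39, None, 8, 36, 45, None, None, None, None, 43]
Postorder traversal: [8, 7, 36, 43, 45, 39, 22]


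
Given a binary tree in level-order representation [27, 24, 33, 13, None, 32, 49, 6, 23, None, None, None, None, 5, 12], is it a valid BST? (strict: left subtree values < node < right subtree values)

Level-order array: [27, 24, 33, 13, None, 32, 49, 6, 23, None, None, None, None, 5, 12]
Validate using subtree bounds (lo, hi): at each node, require lo < value < hi,
then recurse left with hi=value and right with lo=value.
Preorder trace (stopping at first violation):
  at node 27 with bounds (-inf, +inf): OK
  at node 24 with bounds (-inf, 27): OK
  at node 13 with bounds (-inf, 24): OK
  at node 6 with bounds (-inf, 13): OK
  at node 5 with bounds (-inf, 6): OK
  at node 12 with bounds (6, 13): OK
  at node 23 with bounds (13, 24): OK
  at node 33 with bounds (27, +inf): OK
  at node 32 with bounds (27, 33): OK
  at node 49 with bounds (33, +inf): OK
No violation found at any node.
Result: Valid BST


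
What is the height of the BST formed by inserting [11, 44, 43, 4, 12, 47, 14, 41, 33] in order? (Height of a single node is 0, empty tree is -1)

Insertion order: [11, 44, 43, 4, 12, 47, 14, 41, 33]
Tree (level-order array): [11, 4, 44, None, None, 43, 47, 12, None, None, None, None, 14, None, 41, 33]
Compute height bottom-up (empty subtree = -1):
  height(4) = 1 + max(-1, -1) = 0
  height(33) = 1 + max(-1, -1) = 0
  height(41) = 1 + max(0, -1) = 1
  height(14) = 1 + max(-1, 1) = 2
  height(12) = 1 + max(-1, 2) = 3
  height(43) = 1 + max(3, -1) = 4
  height(47) = 1 + max(-1, -1) = 0
  height(44) = 1 + max(4, 0) = 5
  height(11) = 1 + max(0, 5) = 6
Height = 6


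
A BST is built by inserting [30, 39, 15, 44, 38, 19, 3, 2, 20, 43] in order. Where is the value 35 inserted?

Starting tree (level order): [30, 15, 39, 3, 19, 38, 44, 2, None, None, 20, None, None, 43]
Insertion path: 30 -> 39 -> 38
Result: insert 35 as left child of 38
Final tree (level order): [30, 15, 39, 3, 19, 38, 44, 2, None, None, 20, 35, None, 43]


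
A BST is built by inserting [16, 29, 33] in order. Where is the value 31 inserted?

Starting tree (level order): [16, None, 29, None, 33]
Insertion path: 16 -> 29 -> 33
Result: insert 31 as left child of 33
Final tree (level order): [16, None, 29, None, 33, 31]


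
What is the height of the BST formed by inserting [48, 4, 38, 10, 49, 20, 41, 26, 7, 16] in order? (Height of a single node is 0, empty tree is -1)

Insertion order: [48, 4, 38, 10, 49, 20, 41, 26, 7, 16]
Tree (level-order array): [48, 4, 49, None, 38, None, None, 10, 41, 7, 20, None, None, None, None, 16, 26]
Compute height bottom-up (empty subtree = -1):
  height(7) = 1 + max(-1, -1) = 0
  height(16) = 1 + max(-1, -1) = 0
  height(26) = 1 + max(-1, -1) = 0
  height(20) = 1 + max(0, 0) = 1
  height(10) = 1 + max(0, 1) = 2
  height(41) = 1 + max(-1, -1) = 0
  height(38) = 1 + max(2, 0) = 3
  height(4) = 1 + max(-1, 3) = 4
  height(49) = 1 + max(-1, -1) = 0
  height(48) = 1 + max(4, 0) = 5
Height = 5


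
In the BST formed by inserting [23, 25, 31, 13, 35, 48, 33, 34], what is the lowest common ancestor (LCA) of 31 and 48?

Tree insertion order: [23, 25, 31, 13, 35, 48, 33, 34]
Tree (level-order array): [23, 13, 25, None, None, None, 31, None, 35, 33, 48, None, 34]
In a BST, the LCA of p=31, q=48 is the first node v on the
root-to-leaf path with p <= v <= q (go left if both < v, right if both > v).
Walk from root:
  at 23: both 31 and 48 > 23, go right
  at 25: both 31 and 48 > 25, go right
  at 31: 31 <= 31 <= 48, this is the LCA
LCA = 31


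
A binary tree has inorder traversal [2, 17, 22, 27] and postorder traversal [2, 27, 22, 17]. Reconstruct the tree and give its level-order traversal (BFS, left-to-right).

Inorder:   [2, 17, 22, 27]
Postorder: [2, 27, 22, 17]
Algorithm: postorder visits root last, so walk postorder right-to-left;
each value is the root of the current inorder slice — split it at that
value, recurse on the right subtree first, then the left.
Recursive splits:
  root=17; inorder splits into left=[2], right=[22, 27]
  root=22; inorder splits into left=[], right=[27]
  root=27; inorder splits into left=[], right=[]
  root=2; inorder splits into left=[], right=[]
Reconstructed level-order: [17, 2, 22, 27]


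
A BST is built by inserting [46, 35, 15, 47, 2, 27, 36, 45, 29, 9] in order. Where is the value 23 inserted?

Starting tree (level order): [46, 35, 47, 15, 36, None, None, 2, 27, None, 45, None, 9, None, 29]
Insertion path: 46 -> 35 -> 15 -> 27
Result: insert 23 as left child of 27
Final tree (level order): [46, 35, 47, 15, 36, None, None, 2, 27, None, 45, None, 9, 23, 29]


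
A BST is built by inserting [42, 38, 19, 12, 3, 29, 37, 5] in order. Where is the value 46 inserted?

Starting tree (level order): [42, 38, None, 19, None, 12, 29, 3, None, None, 37, None, 5]
Insertion path: 42
Result: insert 46 as right child of 42
Final tree (level order): [42, 38, 46, 19, None, None, None, 12, 29, 3, None, None, 37, None, 5]


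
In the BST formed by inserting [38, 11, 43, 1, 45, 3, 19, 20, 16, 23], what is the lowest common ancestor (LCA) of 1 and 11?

Tree insertion order: [38, 11, 43, 1, 45, 3, 19, 20, 16, 23]
Tree (level-order array): [38, 11, 43, 1, 19, None, 45, None, 3, 16, 20, None, None, None, None, None, None, None, 23]
In a BST, the LCA of p=1, q=11 is the first node v on the
root-to-leaf path with p <= v <= q (go left if both < v, right if both > v).
Walk from root:
  at 38: both 1 and 11 < 38, go left
  at 11: 1 <= 11 <= 11, this is the LCA
LCA = 11


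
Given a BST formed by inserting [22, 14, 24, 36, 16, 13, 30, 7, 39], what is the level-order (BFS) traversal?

Tree insertion order: [22, 14, 24, 36, 16, 13, 30, 7, 39]
Tree (level-order array): [22, 14, 24, 13, 16, None, 36, 7, None, None, None, 30, 39]
BFS from the root, enqueuing left then right child of each popped node:
  queue [22] -> pop 22, enqueue [14, 24], visited so far: [22]
  queue [14, 24] -> pop 14, enqueue [13, 16], visited so far: [22, 14]
  queue [24, 13, 16] -> pop 24, enqueue [36], visited so far: [22, 14, 24]
  queue [13, 16, 36] -> pop 13, enqueue [7], visited so far: [22, 14, 24, 13]
  queue [16, 36, 7] -> pop 16, enqueue [none], visited so far: [22, 14, 24, 13, 16]
  queue [36, 7] -> pop 36, enqueue [30, 39], visited so far: [22, 14, 24, 13, 16, 36]
  queue [7, 30, 39] -> pop 7, enqueue [none], visited so far: [22, 14, 24, 13, 16, 36, 7]
  queue [30, 39] -> pop 30, enqueue [none], visited so far: [22, 14, 24, 13, 16, 36, 7, 30]
  queue [39] -> pop 39, enqueue [none], visited so far: [22, 14, 24, 13, 16, 36, 7, 30, 39]
Result: [22, 14, 24, 13, 16, 36, 7, 30, 39]


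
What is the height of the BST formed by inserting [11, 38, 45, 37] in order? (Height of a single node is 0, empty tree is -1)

Insertion order: [11, 38, 45, 37]
Tree (level-order array): [11, None, 38, 37, 45]
Compute height bottom-up (empty subtree = -1):
  height(37) = 1 + max(-1, -1) = 0
  height(45) = 1 + max(-1, -1) = 0
  height(38) = 1 + max(0, 0) = 1
  height(11) = 1 + max(-1, 1) = 2
Height = 2


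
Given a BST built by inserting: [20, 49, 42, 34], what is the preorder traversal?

Tree insertion order: [20, 49, 42, 34]
Tree (level-order array): [20, None, 49, 42, None, 34]
Preorder traversal: [20, 49, 42, 34]


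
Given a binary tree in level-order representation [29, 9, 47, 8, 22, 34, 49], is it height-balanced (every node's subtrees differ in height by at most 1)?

Tree (level-order array): [29, 9, 47, 8, 22, 34, 49]
Definition: a tree is height-balanced if, at every node, |h(left) - h(right)| <= 1 (empty subtree has height -1).
Bottom-up per-node check:
  node 8: h_left=-1, h_right=-1, diff=0 [OK], height=0
  node 22: h_left=-1, h_right=-1, diff=0 [OK], height=0
  node 9: h_left=0, h_right=0, diff=0 [OK], height=1
  node 34: h_left=-1, h_right=-1, diff=0 [OK], height=0
  node 49: h_left=-1, h_right=-1, diff=0 [OK], height=0
  node 47: h_left=0, h_right=0, diff=0 [OK], height=1
  node 29: h_left=1, h_right=1, diff=0 [OK], height=2
All nodes satisfy the balance condition.
Result: Balanced


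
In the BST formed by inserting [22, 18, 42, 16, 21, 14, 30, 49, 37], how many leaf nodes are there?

Tree built from: [22, 18, 42, 16, 21, 14, 30, 49, 37]
Tree (level-order array): [22, 18, 42, 16, 21, 30, 49, 14, None, None, None, None, 37]
Rule: A leaf has 0 children.
Per-node child counts:
  node 22: 2 child(ren)
  node 18: 2 child(ren)
  node 16: 1 child(ren)
  node 14: 0 child(ren)
  node 21: 0 child(ren)
  node 42: 2 child(ren)
  node 30: 1 child(ren)
  node 37: 0 child(ren)
  node 49: 0 child(ren)
Matching nodes: [14, 21, 37, 49]
Count of leaf nodes: 4


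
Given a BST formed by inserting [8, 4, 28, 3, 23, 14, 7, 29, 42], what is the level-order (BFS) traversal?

Tree insertion order: [8, 4, 28, 3, 23, 14, 7, 29, 42]
Tree (level-order array): [8, 4, 28, 3, 7, 23, 29, None, None, None, None, 14, None, None, 42]
BFS from the root, enqueuing left then right child of each popped node:
  queue [8] -> pop 8, enqueue [4, 28], visited so far: [8]
  queue [4, 28] -> pop 4, enqueue [3, 7], visited so far: [8, 4]
  queue [28, 3, 7] -> pop 28, enqueue [23, 29], visited so far: [8, 4, 28]
  queue [3, 7, 23, 29] -> pop 3, enqueue [none], visited so far: [8, 4, 28, 3]
  queue [7, 23, 29] -> pop 7, enqueue [none], visited so far: [8, 4, 28, 3, 7]
  queue [23, 29] -> pop 23, enqueue [14], visited so far: [8, 4, 28, 3, 7, 23]
  queue [29, 14] -> pop 29, enqueue [42], visited so far: [8, 4, 28, 3, 7, 23, 29]
  queue [14, 42] -> pop 14, enqueue [none], visited so far: [8, 4, 28, 3, 7, 23, 29, 14]
  queue [42] -> pop 42, enqueue [none], visited so far: [8, 4, 28, 3, 7, 23, 29, 14, 42]
Result: [8, 4, 28, 3, 7, 23, 29, 14, 42]


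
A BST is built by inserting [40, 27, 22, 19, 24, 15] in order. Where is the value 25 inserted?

Starting tree (level order): [40, 27, None, 22, None, 19, 24, 15]
Insertion path: 40 -> 27 -> 22 -> 24
Result: insert 25 as right child of 24
Final tree (level order): [40, 27, None, 22, None, 19, 24, 15, None, None, 25]


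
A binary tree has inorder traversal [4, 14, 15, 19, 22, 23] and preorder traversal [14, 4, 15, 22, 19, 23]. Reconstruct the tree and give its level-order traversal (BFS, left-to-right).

Inorder:  [4, 14, 15, 19, 22, 23]
Preorder: [14, 4, 15, 22, 19, 23]
Algorithm: preorder visits root first, so consume preorder in order;
for each root, split the current inorder slice at that value into
left-subtree inorder and right-subtree inorder, then recurse.
Recursive splits:
  root=14; inorder splits into left=[4], right=[15, 19, 22, 23]
  root=4; inorder splits into left=[], right=[]
  root=15; inorder splits into left=[], right=[19, 22, 23]
  root=22; inorder splits into left=[19], right=[23]
  root=19; inorder splits into left=[], right=[]
  root=23; inorder splits into left=[], right=[]
Reconstructed level-order: [14, 4, 15, 22, 19, 23]


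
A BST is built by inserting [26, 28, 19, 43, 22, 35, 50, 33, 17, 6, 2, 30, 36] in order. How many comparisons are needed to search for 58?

Search path for 58: 26 -> 28 -> 43 -> 50
Found: False
Comparisons: 4


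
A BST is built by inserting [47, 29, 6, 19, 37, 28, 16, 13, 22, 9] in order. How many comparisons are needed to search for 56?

Search path for 56: 47
Found: False
Comparisons: 1


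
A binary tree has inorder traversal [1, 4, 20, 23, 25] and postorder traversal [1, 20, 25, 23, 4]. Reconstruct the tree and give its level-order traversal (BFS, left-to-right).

Inorder:   [1, 4, 20, 23, 25]
Postorder: [1, 20, 25, 23, 4]
Algorithm: postorder visits root last, so walk postorder right-to-left;
each value is the root of the current inorder slice — split it at that
value, recurse on the right subtree first, then the left.
Recursive splits:
  root=4; inorder splits into left=[1], right=[20, 23, 25]
  root=23; inorder splits into left=[20], right=[25]
  root=25; inorder splits into left=[], right=[]
  root=20; inorder splits into left=[], right=[]
  root=1; inorder splits into left=[], right=[]
Reconstructed level-order: [4, 1, 23, 20, 25]


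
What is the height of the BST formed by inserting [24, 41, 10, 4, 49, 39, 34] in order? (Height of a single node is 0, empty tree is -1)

Insertion order: [24, 41, 10, 4, 49, 39, 34]
Tree (level-order array): [24, 10, 41, 4, None, 39, 49, None, None, 34]
Compute height bottom-up (empty subtree = -1):
  height(4) = 1 + max(-1, -1) = 0
  height(10) = 1 + max(0, -1) = 1
  height(34) = 1 + max(-1, -1) = 0
  height(39) = 1 + max(0, -1) = 1
  height(49) = 1 + max(-1, -1) = 0
  height(41) = 1 + max(1, 0) = 2
  height(24) = 1 + max(1, 2) = 3
Height = 3


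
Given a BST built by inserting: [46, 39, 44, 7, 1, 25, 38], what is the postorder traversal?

Tree insertion order: [46, 39, 44, 7, 1, 25, 38]
Tree (level-order array): [46, 39, None, 7, 44, 1, 25, None, None, None, None, None, 38]
Postorder traversal: [1, 38, 25, 7, 44, 39, 46]


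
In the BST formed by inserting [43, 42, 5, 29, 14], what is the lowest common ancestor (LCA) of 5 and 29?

Tree insertion order: [43, 42, 5, 29, 14]
Tree (level-order array): [43, 42, None, 5, None, None, 29, 14]
In a BST, the LCA of p=5, q=29 is the first node v on the
root-to-leaf path with p <= v <= q (go left if both < v, right if both > v).
Walk from root:
  at 43: both 5 and 29 < 43, go left
  at 42: both 5 and 29 < 42, go left
  at 5: 5 <= 5 <= 29, this is the LCA
LCA = 5


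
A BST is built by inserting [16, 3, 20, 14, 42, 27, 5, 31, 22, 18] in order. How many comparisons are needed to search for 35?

Search path for 35: 16 -> 20 -> 42 -> 27 -> 31
Found: False
Comparisons: 5


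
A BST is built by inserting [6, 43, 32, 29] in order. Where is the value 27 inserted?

Starting tree (level order): [6, None, 43, 32, None, 29]
Insertion path: 6 -> 43 -> 32 -> 29
Result: insert 27 as left child of 29
Final tree (level order): [6, None, 43, 32, None, 29, None, 27]


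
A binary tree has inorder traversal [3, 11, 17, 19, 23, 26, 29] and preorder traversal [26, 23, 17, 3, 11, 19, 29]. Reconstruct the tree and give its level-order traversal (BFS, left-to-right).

Inorder:  [3, 11, 17, 19, 23, 26, 29]
Preorder: [26, 23, 17, 3, 11, 19, 29]
Algorithm: preorder visits root first, so consume preorder in order;
for each root, split the current inorder slice at that value into
left-subtree inorder and right-subtree inorder, then recurse.
Recursive splits:
  root=26; inorder splits into left=[3, 11, 17, 19, 23], right=[29]
  root=23; inorder splits into left=[3, 11, 17, 19], right=[]
  root=17; inorder splits into left=[3, 11], right=[19]
  root=3; inorder splits into left=[], right=[11]
  root=11; inorder splits into left=[], right=[]
  root=19; inorder splits into left=[], right=[]
  root=29; inorder splits into left=[], right=[]
Reconstructed level-order: [26, 23, 29, 17, 3, 19, 11]


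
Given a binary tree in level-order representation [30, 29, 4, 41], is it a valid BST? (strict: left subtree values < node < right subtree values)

Level-order array: [30, 29, 4, 41]
Validate using subtree bounds (lo, hi): at each node, require lo < value < hi,
then recurse left with hi=value and right with lo=value.
Preorder trace (stopping at first violation):
  at node 30 with bounds (-inf, +inf): OK
  at node 29 with bounds (-inf, 30): OK
  at node 41 with bounds (-inf, 29): VIOLATION
Node 41 violates its bound: not (-inf < 41 < 29).
Result: Not a valid BST


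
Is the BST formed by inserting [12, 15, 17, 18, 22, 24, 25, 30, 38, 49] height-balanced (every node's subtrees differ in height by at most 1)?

Tree (level-order array): [12, None, 15, None, 17, None, 18, None, 22, None, 24, None, 25, None, 30, None, 38, None, 49]
Definition: a tree is height-balanced if, at every node, |h(left) - h(right)| <= 1 (empty subtree has height -1).
Bottom-up per-node check:
  node 49: h_left=-1, h_right=-1, diff=0 [OK], height=0
  node 38: h_left=-1, h_right=0, diff=1 [OK], height=1
  node 30: h_left=-1, h_right=1, diff=2 [FAIL (|-1-1|=2 > 1)], height=2
  node 25: h_left=-1, h_right=2, diff=3 [FAIL (|-1-2|=3 > 1)], height=3
  node 24: h_left=-1, h_right=3, diff=4 [FAIL (|-1-3|=4 > 1)], height=4
  node 22: h_left=-1, h_right=4, diff=5 [FAIL (|-1-4|=5 > 1)], height=5
  node 18: h_left=-1, h_right=5, diff=6 [FAIL (|-1-5|=6 > 1)], height=6
  node 17: h_left=-1, h_right=6, diff=7 [FAIL (|-1-6|=7 > 1)], height=7
  node 15: h_left=-1, h_right=7, diff=8 [FAIL (|-1-7|=8 > 1)], height=8
  node 12: h_left=-1, h_right=8, diff=9 [FAIL (|-1-8|=9 > 1)], height=9
Node 30 violates the condition: |-1 - 1| = 2 > 1.
Result: Not balanced


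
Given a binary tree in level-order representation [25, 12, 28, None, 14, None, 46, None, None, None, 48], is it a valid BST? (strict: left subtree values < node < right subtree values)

Level-order array: [25, 12, 28, None, 14, None, 46, None, None, None, 48]
Validate using subtree bounds (lo, hi): at each node, require lo < value < hi,
then recurse left with hi=value and right with lo=value.
Preorder trace (stopping at first violation):
  at node 25 with bounds (-inf, +inf): OK
  at node 12 with bounds (-inf, 25): OK
  at node 14 with bounds (12, 25): OK
  at node 28 with bounds (25, +inf): OK
  at node 46 with bounds (28, +inf): OK
  at node 48 with bounds (46, +inf): OK
No violation found at any node.
Result: Valid BST


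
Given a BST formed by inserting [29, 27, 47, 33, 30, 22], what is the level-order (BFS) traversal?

Tree insertion order: [29, 27, 47, 33, 30, 22]
Tree (level-order array): [29, 27, 47, 22, None, 33, None, None, None, 30]
BFS from the root, enqueuing left then right child of each popped node:
  queue [29] -> pop 29, enqueue [27, 47], visited so far: [29]
  queue [27, 47] -> pop 27, enqueue [22], visited so far: [29, 27]
  queue [47, 22] -> pop 47, enqueue [33], visited so far: [29, 27, 47]
  queue [22, 33] -> pop 22, enqueue [none], visited so far: [29, 27, 47, 22]
  queue [33] -> pop 33, enqueue [30], visited so far: [29, 27, 47, 22, 33]
  queue [30] -> pop 30, enqueue [none], visited so far: [29, 27, 47, 22, 33, 30]
Result: [29, 27, 47, 22, 33, 30]


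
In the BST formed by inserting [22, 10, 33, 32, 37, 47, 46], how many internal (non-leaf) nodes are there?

Tree built from: [22, 10, 33, 32, 37, 47, 46]
Tree (level-order array): [22, 10, 33, None, None, 32, 37, None, None, None, 47, 46]
Rule: An internal node has at least one child.
Per-node child counts:
  node 22: 2 child(ren)
  node 10: 0 child(ren)
  node 33: 2 child(ren)
  node 32: 0 child(ren)
  node 37: 1 child(ren)
  node 47: 1 child(ren)
  node 46: 0 child(ren)
Matching nodes: [22, 33, 37, 47]
Count of internal (non-leaf) nodes: 4
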